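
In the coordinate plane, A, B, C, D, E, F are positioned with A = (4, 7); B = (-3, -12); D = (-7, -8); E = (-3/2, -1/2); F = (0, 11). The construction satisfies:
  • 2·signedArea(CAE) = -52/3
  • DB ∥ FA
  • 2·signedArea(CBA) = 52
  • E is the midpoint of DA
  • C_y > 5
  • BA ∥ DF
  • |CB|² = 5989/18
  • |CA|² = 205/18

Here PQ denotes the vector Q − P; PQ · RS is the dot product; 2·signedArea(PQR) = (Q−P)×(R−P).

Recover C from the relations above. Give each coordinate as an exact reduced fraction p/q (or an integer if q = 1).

C = (5/6, 35/6)

1. C_x = 5/6  [2·signedArea(CBA) = 52 ∩ 2·signedArea(CAE) = -52/3]
2. C_y = 35/6  [2·signedArea(CBA) = 52 ∩ 2·signedArea(CAE) = -52/3]
   → C = (5/6, 35/6)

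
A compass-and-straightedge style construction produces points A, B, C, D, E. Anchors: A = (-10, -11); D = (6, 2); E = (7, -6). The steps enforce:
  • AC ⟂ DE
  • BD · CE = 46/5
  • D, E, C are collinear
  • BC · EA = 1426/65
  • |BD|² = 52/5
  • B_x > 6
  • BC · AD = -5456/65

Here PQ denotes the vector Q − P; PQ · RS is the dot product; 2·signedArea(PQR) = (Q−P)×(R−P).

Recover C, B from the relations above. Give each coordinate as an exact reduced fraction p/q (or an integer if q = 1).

B = (32/5, -6/5)
C = (478/65, -574/65)

1. C_x = 478/65  [D, E, C are collinear ∩ AC ⟂ DE]
2. C_y = -574/65  [D, E, C are collinear ∩ AC ⟂ DE]
   → C = (478/65, -574/65)
3. B_x = 32/5  [BC · EA = 1426/65 ∩ BD · CE = 46/5]
4. B_y = -6/5  [BC · EA = 1426/65 ∩ BD · CE = 46/5]
   → B = (32/5, -6/5)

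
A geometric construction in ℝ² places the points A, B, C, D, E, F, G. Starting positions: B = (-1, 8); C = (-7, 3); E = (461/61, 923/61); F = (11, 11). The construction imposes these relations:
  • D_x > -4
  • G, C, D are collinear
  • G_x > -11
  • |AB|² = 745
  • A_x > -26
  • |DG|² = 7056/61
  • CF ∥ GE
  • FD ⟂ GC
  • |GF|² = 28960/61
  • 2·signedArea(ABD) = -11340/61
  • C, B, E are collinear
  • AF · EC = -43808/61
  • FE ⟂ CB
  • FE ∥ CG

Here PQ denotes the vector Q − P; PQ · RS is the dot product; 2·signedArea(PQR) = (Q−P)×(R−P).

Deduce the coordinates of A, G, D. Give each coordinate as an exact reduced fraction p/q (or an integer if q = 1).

A = (-25, -5)
D = (-217/61, -69/61)
G = (-637/61, 435/61)

1. G_x = -637/61  [CF ∥ GE ∩ FE ∥ CG]
2. G_y = 435/61  [CF ∥ GE ∩ FE ∥ CG]
   → G = (-637/61, 435/61)
3. D_x = -217/61  [G, C, D are collinear ∩ FD ⟂ GC]
4. D_y = -69/61  [G, C, D are collinear ∩ FD ⟂ GC]
   → D = (-217/61, -69/61)
5. A_x = -25  [AF · EC = -43808/61 ∩ 2·signedArea(ABD) = -11340/61]
6. A_y = -5  [AF · EC = -43808/61 ∩ 2·signedArea(ABD) = -11340/61]
   → A = (-25, -5)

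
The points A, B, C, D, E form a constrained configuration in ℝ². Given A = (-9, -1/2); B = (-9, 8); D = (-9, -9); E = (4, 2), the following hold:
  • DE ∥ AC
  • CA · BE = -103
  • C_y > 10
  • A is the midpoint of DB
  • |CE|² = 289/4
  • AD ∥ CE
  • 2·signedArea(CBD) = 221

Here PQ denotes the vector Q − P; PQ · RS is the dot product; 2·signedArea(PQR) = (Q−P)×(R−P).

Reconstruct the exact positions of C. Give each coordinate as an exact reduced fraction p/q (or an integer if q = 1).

C = (4, 21/2)

1. C_x = 4  [AD ∥ CE ∩ DE ∥ AC]
2. C_y = 21/2  [AD ∥ CE ∩ DE ∥ AC]
   → C = (4, 21/2)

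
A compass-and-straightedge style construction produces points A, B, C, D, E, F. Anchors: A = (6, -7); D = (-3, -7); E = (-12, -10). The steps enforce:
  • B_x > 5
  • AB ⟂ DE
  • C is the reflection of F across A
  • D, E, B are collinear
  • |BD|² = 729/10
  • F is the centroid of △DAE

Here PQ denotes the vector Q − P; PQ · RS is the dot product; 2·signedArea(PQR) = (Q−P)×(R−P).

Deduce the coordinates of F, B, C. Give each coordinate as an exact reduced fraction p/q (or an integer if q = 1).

1. F_x = -3  [F is the centroid of △DAE]
2. F_y = -8  [F is the centroid of △DAE]
   → F = (-3, -8)
3. B_x = 51/10  [D, E, B are collinear ∩ AB ⟂ DE]
4. B_y = -43/10  [D, E, B are collinear ∩ AB ⟂ DE]
   → B = (51/10, -43/10)
5. C_x = 15  [C is the reflection of F across A]
6. C_y = -6  [C is the reflection of F across A]
   → C = (15, -6)

B = (51/10, -43/10)
C = (15, -6)
F = (-3, -8)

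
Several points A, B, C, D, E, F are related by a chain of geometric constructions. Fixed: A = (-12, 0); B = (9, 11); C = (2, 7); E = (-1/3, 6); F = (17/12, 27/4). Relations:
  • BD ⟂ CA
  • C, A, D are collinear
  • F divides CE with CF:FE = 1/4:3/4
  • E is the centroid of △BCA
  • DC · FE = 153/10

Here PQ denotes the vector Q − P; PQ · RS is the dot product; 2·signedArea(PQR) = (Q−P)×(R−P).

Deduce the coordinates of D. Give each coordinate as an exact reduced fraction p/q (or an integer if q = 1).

D = (46/5, 53/5)

1. D_x = 46/5  [C, A, D are collinear ∩ BD ⟂ CA]
2. D_y = 53/5  [C, A, D are collinear ∩ BD ⟂ CA]
   → D = (46/5, 53/5)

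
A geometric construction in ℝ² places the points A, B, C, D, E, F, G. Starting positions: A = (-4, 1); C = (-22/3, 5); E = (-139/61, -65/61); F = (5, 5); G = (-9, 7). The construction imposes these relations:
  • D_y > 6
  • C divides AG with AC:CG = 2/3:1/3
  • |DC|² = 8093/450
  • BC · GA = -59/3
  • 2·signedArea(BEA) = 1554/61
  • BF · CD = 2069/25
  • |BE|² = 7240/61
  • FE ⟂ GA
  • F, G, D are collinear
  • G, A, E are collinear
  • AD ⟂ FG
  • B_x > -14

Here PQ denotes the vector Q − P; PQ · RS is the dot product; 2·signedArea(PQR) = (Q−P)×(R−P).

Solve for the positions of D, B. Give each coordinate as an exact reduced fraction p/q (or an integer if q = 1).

B = (-13, -3)
D = (-163/50, 309/50)

1. D_x = -163/50  [F, G, D are collinear ∩ AD ⟂ FG]
2. D_y = 309/50  [F, G, D are collinear ∩ AD ⟂ FG]
   → D = (-163/50, 309/50)
3. B_x = -13  [2·signedArea(BEA) = 1554/61 ∩ BF · CD = 2069/25]
4. B_y = -3  [2·signedArea(BEA) = 1554/61 ∩ BF · CD = 2069/25]
   → B = (-13, -3)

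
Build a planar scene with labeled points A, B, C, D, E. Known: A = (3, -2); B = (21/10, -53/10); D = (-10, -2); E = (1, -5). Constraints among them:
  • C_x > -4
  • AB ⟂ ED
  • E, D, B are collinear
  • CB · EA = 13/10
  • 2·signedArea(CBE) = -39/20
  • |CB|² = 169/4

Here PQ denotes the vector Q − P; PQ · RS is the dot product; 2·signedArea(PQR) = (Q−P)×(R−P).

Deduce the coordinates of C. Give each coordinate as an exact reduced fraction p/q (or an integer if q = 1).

C = (-7/2, -2)

1. C_x = -7/2  [CB · EA = 13/10 ∩ 2·signedArea(CBE) = -39/20]
2. C_y = -2  [CB · EA = 13/10 ∩ 2·signedArea(CBE) = -39/20]
   → C = (-7/2, -2)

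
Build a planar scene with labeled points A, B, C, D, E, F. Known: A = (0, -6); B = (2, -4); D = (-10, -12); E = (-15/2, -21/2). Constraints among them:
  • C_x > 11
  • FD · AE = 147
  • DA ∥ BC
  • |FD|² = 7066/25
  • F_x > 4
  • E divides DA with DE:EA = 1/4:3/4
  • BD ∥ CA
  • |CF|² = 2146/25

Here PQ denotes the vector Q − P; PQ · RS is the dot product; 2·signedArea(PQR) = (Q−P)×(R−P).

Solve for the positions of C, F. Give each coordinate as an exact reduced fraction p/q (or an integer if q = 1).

C = (12, 2)
F = (21/5, -3)

1. C_x = 12  [BD ∥ CA ∩ DA ∥ BC]
2. C_y = 2  [BD ∥ CA ∩ DA ∥ BC]
   → C = (12, 2)
3. F_x = 21/5  [line 15/2·x + 9/2·y + -18 = 0 ∩ |CF|² = 2146/25]
4. F_y = -3  [line 15/2·x + 9/2·y + -18 = 0 ∩ |CF|² = 2146/25]
   → F = (21/5, -3)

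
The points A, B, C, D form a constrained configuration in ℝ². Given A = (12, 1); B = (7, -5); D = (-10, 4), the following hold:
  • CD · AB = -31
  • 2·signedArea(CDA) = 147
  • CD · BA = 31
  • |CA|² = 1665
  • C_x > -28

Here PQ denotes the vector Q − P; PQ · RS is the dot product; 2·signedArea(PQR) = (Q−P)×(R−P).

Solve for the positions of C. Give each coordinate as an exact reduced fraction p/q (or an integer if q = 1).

C = (-27, 13)

1. C_x = -27  [2·signedArea(CDA) = 147 ∩ CD · AB = -31]
2. C_y = 13  [2·signedArea(CDA) = 147 ∩ CD · AB = -31]
   → C = (-27, 13)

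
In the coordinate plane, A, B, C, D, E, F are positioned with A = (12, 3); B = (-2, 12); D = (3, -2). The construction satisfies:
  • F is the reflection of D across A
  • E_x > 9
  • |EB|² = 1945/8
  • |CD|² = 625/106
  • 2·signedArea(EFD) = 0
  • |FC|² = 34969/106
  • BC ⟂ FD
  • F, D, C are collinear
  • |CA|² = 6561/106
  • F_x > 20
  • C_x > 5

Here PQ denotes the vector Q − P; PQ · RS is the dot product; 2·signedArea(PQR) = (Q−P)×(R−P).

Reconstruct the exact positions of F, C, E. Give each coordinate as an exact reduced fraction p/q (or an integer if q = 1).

1. F_x = 21  [F is the reflection of D across A]
2. F_y = 8  [F is the reflection of D across A]
   → F = (21, 8)
3. C_x = 543/106  [F, D, C are collinear ∩ BC ⟂ FD]
4. C_y = -87/106  [F, D, C are collinear ∩ BC ⟂ FD]
   → C = (543/106, -87/106)
5. E_x = 39/4  [line 10·x + -18·y + -66 = 0 ∩ |EB|² = 1945/8]
6. E_y = 7/4  [line 10·x + -18·y + -66 = 0 ∩ |EB|² = 1945/8]
   → E = (39/4, 7/4)

C = (543/106, -87/106)
E = (39/4, 7/4)
F = (21, 8)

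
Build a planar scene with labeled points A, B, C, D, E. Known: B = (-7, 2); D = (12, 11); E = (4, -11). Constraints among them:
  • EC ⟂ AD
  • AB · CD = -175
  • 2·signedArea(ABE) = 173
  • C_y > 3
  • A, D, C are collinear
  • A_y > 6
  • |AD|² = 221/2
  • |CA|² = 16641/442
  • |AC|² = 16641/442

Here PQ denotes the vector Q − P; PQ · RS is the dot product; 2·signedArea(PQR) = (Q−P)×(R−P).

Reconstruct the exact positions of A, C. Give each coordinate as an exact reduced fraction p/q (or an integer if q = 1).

A = (5/2, 13/2)
C = (-673/221, 856/221)

1. A_x = 5/2  [line 13·x + 11·y + -104 = 0 ∩ |AD|² = 221/2]
2. A_y = 13/2  [line 13·x + 11·y + -104 = 0 ∩ |AD|² = 221/2]
   → A = (5/2, 13/2)
3. C_x = -673/221  [AB · CD = -175 ∩ A, D, C are collinear]
4. C_y = 856/221  [AB · CD = -175 ∩ A, D, C are collinear]
   → C = (-673/221, 856/221)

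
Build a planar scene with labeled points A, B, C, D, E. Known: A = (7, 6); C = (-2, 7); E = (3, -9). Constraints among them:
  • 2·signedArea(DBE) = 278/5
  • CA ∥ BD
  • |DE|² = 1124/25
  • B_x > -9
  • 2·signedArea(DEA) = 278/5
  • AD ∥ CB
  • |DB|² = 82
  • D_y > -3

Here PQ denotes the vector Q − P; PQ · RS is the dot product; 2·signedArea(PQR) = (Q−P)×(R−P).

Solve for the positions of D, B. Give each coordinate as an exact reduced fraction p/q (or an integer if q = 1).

B = (-8, -8/5)
D = (1, -13/5)

1. D_x = 1  [line -15·x + 4·y + 127/5 = 0 ∩ |DE|² = 1124/25]
2. D_y = -13/5  [line -15·x + 4·y + 127/5 = 0 ∩ |DE|² = 1124/25]
   → D = (1, -13/5)
3. B_x = -8  [2·signedArea(DBE) = 278/5 ∩ CA ∥ BD]
4. B_y = -8/5  [2·signedArea(DBE) = 278/5 ∩ CA ∥ BD]
   → B = (-8, -8/5)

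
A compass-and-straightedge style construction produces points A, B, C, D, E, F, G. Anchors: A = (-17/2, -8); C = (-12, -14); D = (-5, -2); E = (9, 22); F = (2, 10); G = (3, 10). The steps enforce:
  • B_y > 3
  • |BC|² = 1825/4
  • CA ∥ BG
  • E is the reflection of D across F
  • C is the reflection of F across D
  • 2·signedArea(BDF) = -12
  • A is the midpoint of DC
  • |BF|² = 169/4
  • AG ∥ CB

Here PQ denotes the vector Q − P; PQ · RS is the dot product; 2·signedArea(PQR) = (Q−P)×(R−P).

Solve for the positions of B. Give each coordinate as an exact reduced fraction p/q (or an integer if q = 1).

B = (-1/2, 4)

1. B_x = -1/2  [CA ∥ BG ∩ AG ∥ CB]
2. B_y = 4  [CA ∥ BG ∩ AG ∥ CB]
   → B = (-1/2, 4)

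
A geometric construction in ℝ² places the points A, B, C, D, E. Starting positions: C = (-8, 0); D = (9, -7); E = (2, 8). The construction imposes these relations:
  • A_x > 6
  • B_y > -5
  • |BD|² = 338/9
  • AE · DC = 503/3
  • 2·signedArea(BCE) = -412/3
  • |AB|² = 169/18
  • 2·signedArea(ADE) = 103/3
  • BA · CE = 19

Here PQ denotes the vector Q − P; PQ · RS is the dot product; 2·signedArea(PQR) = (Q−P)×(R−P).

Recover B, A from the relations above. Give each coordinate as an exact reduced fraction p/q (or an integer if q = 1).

A = (37/6, -35/6)
B = (10/3, -14/3)

1. A_x = 37/6  [AE · DC = 503/3 ∩ 2·signedArea(ADE) = 103/3]
2. A_y = -35/6  [AE · DC = 503/3 ∩ 2·signedArea(ADE) = 103/3]
   → A = (37/6, -35/6)
3. B_x = 10/3  [2·signedArea(BCE) = -412/3 ∩ BA · CE = 19]
4. B_y = -14/3  [2·signedArea(BCE) = -412/3 ∩ BA · CE = 19]
   → B = (10/3, -14/3)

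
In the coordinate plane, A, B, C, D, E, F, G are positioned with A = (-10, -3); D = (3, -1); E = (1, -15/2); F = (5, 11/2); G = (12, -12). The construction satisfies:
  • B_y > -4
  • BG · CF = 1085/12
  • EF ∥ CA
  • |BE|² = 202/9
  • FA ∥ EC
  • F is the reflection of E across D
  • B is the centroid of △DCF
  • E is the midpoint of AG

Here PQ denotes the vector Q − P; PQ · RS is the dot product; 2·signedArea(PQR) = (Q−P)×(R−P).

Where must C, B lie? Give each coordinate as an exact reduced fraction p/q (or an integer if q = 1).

B = (-2, -23/6)
C = (-14, -16)

1. C_x = -14  [EF ∥ CA ∩ FA ∥ EC]
2. C_y = -16  [EF ∥ CA ∩ FA ∥ EC]
   → C = (-14, -16)
3. B_x = -2  [B is the centroid of △DCF]
4. B_y = -23/6  [B is the centroid of △DCF]
   → B = (-2, -23/6)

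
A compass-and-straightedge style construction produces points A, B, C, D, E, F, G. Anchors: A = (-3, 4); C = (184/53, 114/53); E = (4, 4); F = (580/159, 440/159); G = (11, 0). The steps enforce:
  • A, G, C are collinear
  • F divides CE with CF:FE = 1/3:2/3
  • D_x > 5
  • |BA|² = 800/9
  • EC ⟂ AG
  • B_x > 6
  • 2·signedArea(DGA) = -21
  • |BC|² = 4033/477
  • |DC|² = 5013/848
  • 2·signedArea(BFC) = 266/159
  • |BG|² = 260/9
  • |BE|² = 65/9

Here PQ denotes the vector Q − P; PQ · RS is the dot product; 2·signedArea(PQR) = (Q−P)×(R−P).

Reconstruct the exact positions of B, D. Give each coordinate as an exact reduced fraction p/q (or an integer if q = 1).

B = (19/3, 8/3)
D = (23/4, 3)

1. B_x = 19/3  [line 98/159·x + -28/159·y + -182/53 = 0 ∩ |BG|² = 260/9]
2. B_y = 8/3  [line 98/159·x + -28/159·y + -182/53 = 0 ∩ |BG|² = 260/9]
   → B = (19/3, 8/3)
3. D_x = 23/4  [line -4·x + -14·y + 65 = 0 ∩ |DC|² = 5013/848]
4. D_y = 3  [line -4·x + -14·y + 65 = 0 ∩ |DC|² = 5013/848]
   → D = (23/4, 3)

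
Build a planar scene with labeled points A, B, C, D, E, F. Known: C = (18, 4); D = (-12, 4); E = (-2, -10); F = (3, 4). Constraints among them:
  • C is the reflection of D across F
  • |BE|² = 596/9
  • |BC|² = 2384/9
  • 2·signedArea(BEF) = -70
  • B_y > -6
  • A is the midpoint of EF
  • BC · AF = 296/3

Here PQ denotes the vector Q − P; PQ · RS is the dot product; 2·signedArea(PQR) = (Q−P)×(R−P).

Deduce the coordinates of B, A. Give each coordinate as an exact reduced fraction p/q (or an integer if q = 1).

1. B_x = 14/3  [line -14·x + 5·y + 92 = 0 ∩ |BE|² = 596/9]
2. B_y = -16/3  [line -14·x + 5·y + 92 = 0 ∩ |BE|² = 596/9]
   → B = (14/3, -16/3)
3. A_x = 1/2  [A is the midpoint of EF]
4. A_y = -3  [A is the midpoint of EF]
   → A = (1/2, -3)

A = (1/2, -3)
B = (14/3, -16/3)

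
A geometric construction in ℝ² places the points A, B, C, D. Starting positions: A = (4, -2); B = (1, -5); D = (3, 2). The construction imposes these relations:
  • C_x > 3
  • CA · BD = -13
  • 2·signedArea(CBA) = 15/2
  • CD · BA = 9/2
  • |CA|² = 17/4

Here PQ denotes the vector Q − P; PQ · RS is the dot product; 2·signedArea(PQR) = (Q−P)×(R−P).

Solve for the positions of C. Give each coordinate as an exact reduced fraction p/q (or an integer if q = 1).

C = (7/2, 0)

1. C_x = 7/2  [CD · BA = 9/2 ∩ CA · BD = -13]
2. C_y = 0  [CD · BA = 9/2 ∩ CA · BD = -13]
   → C = (7/2, 0)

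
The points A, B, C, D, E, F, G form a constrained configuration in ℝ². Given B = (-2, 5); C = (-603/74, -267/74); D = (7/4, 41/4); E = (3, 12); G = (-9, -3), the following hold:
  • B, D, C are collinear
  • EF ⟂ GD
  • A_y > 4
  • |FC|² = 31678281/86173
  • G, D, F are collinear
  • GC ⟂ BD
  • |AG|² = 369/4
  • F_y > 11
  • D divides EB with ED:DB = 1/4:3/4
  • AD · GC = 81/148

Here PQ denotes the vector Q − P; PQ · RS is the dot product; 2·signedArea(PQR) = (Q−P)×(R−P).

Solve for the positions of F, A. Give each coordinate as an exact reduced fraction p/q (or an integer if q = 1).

A = (-3, 9/2)
F = (14451/4658, 55509/4658)

1. F_x = 14451/4658  [G, D, F are collinear ∩ EF ⟂ GD]
2. F_y = 55509/4658  [G, D, F are collinear ∩ EF ⟂ GD]
   → F = (14451/4658, 55509/4658)
3. A_x = -3  [line -63/74·x + 45/74·y + -783/148 = 0 ∩ |AG|² = 369/4]
4. A_y = 9/2  [line -63/74·x + 45/74·y + -783/148 = 0 ∩ |AG|² = 369/4]
   → A = (-3, 9/2)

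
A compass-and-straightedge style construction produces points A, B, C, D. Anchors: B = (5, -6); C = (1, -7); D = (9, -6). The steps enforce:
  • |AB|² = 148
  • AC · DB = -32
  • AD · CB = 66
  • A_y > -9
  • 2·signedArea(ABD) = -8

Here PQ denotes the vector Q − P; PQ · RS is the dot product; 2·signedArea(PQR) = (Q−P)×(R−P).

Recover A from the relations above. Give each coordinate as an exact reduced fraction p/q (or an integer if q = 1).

A = (-7, -8)

1. A_x = -7  [AC · DB = -32 ∩ 2·signedArea(ABD) = -8]
2. A_y = -8  [AC · DB = -32 ∩ 2·signedArea(ABD) = -8]
   → A = (-7, -8)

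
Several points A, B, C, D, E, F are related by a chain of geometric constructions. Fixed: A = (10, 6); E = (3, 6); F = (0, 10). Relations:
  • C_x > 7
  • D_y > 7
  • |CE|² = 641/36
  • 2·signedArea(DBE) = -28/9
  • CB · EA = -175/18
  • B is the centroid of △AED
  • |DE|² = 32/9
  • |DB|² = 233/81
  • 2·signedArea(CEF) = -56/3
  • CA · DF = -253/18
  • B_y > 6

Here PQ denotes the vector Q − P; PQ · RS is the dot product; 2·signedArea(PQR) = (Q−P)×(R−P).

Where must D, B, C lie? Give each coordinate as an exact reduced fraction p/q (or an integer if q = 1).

1. C_x = 43/6  [line -4·x + -3·y + 146/3 = 0 ∩ |CE|² = 641/36]
2. C_y = 20/3  [line -4·x + -3·y + 146/3 = 0 ∩ |CE|² = 641/36]
   → C = (43/6, 20/3)
3. D_x = 13/3  [line -17/6·x + 2/3·y + 133/18 = 0 ∩ |DE|² = 32/9]
4. D_y = 22/3  [line -17/6·x + 2/3·y + 133/18 = 0 ∩ |DE|² = 32/9]
   → D = (13/3, 22/3)
5. B_x = 52/9  [2·signedArea(DBE) = -28/9 ∩ B is the centroid of △AED]
6. B_y = 58/9  [2·signedArea(DBE) = -28/9 ∩ B is the centroid of △AED]
   → B = (52/9, 58/9)

B = (52/9, 58/9)
C = (43/6, 20/3)
D = (13/3, 22/3)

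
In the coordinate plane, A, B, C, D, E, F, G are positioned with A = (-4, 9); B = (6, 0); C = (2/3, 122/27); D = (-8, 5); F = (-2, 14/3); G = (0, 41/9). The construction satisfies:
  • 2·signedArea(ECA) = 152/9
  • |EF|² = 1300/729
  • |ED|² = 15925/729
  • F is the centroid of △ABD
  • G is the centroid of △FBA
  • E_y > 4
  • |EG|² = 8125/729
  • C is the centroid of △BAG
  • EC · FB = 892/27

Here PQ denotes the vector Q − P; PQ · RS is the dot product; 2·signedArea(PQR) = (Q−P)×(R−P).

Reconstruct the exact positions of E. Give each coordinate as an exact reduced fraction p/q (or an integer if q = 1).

1. E_x = -10/3  [EC · FB = 892/27 ∩ 2·signedArea(ECA) = 152/9]
2. E_y = 128/27  [EC · FB = 892/27 ∩ 2·signedArea(ECA) = 152/9]
   → E = (-10/3, 128/27)

E = (-10/3, 128/27)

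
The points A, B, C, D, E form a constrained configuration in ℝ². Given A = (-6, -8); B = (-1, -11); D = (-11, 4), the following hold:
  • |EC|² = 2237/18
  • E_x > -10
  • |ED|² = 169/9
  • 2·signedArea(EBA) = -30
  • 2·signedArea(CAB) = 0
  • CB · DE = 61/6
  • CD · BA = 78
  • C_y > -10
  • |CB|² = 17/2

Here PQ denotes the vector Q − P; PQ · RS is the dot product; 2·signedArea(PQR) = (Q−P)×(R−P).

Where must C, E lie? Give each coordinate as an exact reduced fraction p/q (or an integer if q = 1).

1. C_x = -7/2  [2·signedArea(CAB) = 0 ∩ CD · BA = 78]
2. C_y = -19/2  [2·signedArea(CAB) = 0 ∩ CD · BA = 78]
   → C = (-7/2, -19/2)
3. E_x = -28/3  [2·signedArea(EBA) = -30 ∩ CB · DE = 61/6]
4. E_y = 0  [2·signedArea(EBA) = -30 ∩ CB · DE = 61/6]
   → E = (-28/3, 0)

C = (-7/2, -19/2)
E = (-28/3, 0)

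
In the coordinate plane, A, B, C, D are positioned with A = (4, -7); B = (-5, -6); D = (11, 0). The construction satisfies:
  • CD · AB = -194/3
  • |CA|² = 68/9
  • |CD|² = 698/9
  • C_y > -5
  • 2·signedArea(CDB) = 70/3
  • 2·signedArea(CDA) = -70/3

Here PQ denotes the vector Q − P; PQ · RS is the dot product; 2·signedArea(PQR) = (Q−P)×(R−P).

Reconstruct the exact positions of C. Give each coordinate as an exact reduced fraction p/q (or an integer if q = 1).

C = (10/3, -13/3)

1. C_x = 10/3  [2·signedArea(CDB) = 70/3 ∩ CD · AB = -194/3]
2. C_y = -13/3  [2·signedArea(CDB) = 70/3 ∩ CD · AB = -194/3]
   → C = (10/3, -13/3)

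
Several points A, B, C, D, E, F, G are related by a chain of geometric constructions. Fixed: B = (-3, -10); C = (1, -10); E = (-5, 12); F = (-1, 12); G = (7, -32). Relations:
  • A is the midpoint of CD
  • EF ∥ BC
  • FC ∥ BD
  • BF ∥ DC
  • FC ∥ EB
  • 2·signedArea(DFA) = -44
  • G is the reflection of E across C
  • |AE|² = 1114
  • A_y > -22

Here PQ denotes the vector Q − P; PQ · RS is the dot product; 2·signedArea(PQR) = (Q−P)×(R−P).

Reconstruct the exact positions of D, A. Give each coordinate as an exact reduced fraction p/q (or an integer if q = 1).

1. D_x = -1  [BF ∥ DC ∩ FC ∥ BD]
2. D_y = -32  [BF ∥ DC ∩ FC ∥ BD]
   → D = (-1, -32)
3. A_x = 0  [A is the midpoint of CD]
4. A_y = -21  [A is the midpoint of CD]
   → A = (0, -21)

A = (0, -21)
D = (-1, -32)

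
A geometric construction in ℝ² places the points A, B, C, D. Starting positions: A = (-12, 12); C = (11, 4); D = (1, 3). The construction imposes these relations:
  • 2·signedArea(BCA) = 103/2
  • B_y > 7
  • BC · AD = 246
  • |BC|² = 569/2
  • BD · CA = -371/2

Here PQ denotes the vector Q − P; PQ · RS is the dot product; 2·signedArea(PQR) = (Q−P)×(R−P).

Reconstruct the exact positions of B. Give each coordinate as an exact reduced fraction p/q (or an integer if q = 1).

B = (-11/2, 15/2)

1. B_x = -11/2  [BD · CA = -371/2 ∩ BC · AD = 246]
2. B_y = 15/2  [BD · CA = -371/2 ∩ BC · AD = 246]
   → B = (-11/2, 15/2)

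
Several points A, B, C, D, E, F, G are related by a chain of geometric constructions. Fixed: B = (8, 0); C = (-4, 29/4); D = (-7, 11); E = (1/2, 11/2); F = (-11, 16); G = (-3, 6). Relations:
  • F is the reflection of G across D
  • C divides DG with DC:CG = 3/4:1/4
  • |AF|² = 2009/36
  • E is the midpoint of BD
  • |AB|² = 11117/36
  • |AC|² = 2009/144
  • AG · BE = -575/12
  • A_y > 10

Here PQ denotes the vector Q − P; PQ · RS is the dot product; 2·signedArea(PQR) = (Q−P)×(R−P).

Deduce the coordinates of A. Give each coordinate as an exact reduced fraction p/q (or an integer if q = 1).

1. A_x = -19/3  [line 15/2·x + -11/2·y + 1241/12 = 0 ∩ |AC|² = 2009/144]
2. A_y = 61/6  [line 15/2·x + -11/2·y + 1241/12 = 0 ∩ |AC|² = 2009/144]
   → A = (-19/3, 61/6)

A = (-19/3, 61/6)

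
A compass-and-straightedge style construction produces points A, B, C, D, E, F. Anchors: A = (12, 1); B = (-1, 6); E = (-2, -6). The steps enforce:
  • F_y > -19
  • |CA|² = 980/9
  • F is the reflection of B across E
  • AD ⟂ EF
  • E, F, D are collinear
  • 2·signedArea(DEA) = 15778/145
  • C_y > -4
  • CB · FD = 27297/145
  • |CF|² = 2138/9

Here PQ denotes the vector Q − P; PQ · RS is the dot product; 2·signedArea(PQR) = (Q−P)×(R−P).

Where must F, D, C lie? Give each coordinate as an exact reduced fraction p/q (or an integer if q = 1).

C = (8/3, -11/3)
D = (-192/145, 306/145)
F = (-3, -18)

1. F_x = -3  [F is the reflection of B across E]
2. F_y = -18  [F is the reflection of B across E]
   → F = (-3, -18)
3. D_x = -192/145  [E, F, D are collinear ∩ AD ⟂ EF]
4. D_y = 306/145  [E, F, D are collinear ∩ AD ⟂ EF]
   → D = (-192/145, 306/145)
5. C_x = 8/3  [line -243/145·x + -2916/145·y + -10044/145 = 0 ∩ |CA|² = 980/9]
6. C_y = -11/3  [line -243/145·x + -2916/145·y + -10044/145 = 0 ∩ |CA|² = 980/9]
   → C = (8/3, -11/3)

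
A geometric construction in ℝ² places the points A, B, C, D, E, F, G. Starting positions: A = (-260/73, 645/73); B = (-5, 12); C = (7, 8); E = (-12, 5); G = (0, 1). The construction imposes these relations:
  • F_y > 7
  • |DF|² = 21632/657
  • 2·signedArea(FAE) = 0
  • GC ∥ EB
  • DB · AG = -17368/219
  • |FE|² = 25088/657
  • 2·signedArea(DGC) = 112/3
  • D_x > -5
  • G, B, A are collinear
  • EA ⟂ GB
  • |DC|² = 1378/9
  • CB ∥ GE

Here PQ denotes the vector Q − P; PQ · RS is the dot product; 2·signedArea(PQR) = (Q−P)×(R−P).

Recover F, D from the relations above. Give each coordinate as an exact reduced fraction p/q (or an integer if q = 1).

1. F_x = -1396/219  [line 280/73·x + -616/73·y + 6440/73 = 0 ∩ |FE|² = 25088/657]
2. F_y = 1655/219  [line 280/73·x + -616/73·y + 6440/73 = 0 ∩ |FE|² = 25088/657]
   → F = (-1396/219, 1655/219)
3. D_x = -4  [DB · AG = -17368/219 ∩ 2·signedArea(DGC) = 112/3]
4. D_y = 7/3  [DB · AG = -17368/219 ∩ 2·signedArea(DGC) = 112/3]
   → D = (-4, 7/3)

D = (-4, 7/3)
F = (-1396/219, 1655/219)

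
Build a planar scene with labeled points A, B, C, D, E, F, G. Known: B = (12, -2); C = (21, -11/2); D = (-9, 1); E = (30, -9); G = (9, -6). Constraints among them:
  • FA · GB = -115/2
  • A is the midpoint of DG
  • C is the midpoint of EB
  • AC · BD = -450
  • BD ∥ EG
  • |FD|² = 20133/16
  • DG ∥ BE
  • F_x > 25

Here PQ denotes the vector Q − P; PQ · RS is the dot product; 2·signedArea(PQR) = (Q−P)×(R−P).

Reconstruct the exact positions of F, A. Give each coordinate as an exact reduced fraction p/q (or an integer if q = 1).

A = (0, -5/2)
F = (51/2, -29/4)

1. A_x = 0  [A is the midpoint of DG]
2. A_y = -5/2  [A is the midpoint of DG]
   → A = (0, -5/2)
3. F_x = 51/2  [line -3·x + -4·y + 95/2 = 0 ∩ |FD|² = 20133/16]
4. F_y = -29/4  [line -3·x + -4·y + 95/2 = 0 ∩ |FD|² = 20133/16]
   → F = (51/2, -29/4)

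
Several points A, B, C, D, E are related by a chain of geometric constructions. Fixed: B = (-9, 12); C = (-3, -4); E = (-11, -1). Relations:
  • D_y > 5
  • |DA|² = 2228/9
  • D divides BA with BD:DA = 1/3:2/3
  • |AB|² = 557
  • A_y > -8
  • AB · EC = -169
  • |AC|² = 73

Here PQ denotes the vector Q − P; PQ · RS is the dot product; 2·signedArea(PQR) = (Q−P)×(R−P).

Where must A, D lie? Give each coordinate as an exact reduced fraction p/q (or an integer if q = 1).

A = (5, -7)
D = (-13/3, 17/3)

1. A_x = 5  [line -8·x + 3·y + 61 = 0 ∩ |AC|² = 73]
2. A_y = -7  [line -8·x + 3·y + 61 = 0 ∩ |AC|² = 73]
   → A = (5, -7)
3. D_x = -13/3  [D divides BA with BD:DA = 1/3:2/3]
4. D_y = 17/3  [D divides BA with BD:DA = 1/3:2/3]
   → D = (-13/3, 17/3)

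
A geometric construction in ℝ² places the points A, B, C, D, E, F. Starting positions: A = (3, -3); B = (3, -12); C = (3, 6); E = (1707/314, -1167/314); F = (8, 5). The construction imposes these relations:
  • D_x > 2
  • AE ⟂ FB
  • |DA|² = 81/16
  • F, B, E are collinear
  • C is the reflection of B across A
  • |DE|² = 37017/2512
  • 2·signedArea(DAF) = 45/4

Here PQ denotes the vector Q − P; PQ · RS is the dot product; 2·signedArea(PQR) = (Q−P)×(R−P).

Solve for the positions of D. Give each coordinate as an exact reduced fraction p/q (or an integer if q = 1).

1. D_x = 3  [line -8·x + 5·y + 111/4 = 0 ∩ |DA|² = 81/16]
2. D_y = -3/4  [line -8·x + 5·y + 111/4 = 0 ∩ |DA|² = 81/16]
   → D = (3, -3/4)

D = (3, -3/4)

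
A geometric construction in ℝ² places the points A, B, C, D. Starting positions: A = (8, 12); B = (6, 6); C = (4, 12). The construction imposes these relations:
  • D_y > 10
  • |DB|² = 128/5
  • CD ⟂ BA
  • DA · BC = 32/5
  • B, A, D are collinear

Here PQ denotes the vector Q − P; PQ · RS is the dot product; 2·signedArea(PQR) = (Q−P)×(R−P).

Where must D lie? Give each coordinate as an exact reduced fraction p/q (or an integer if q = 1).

1. D_x = 38/5  [B, A, D are collinear ∩ CD ⟂ BA]
2. D_y = 54/5  [B, A, D are collinear ∩ CD ⟂ BA]
   → D = (38/5, 54/5)

D = (38/5, 54/5)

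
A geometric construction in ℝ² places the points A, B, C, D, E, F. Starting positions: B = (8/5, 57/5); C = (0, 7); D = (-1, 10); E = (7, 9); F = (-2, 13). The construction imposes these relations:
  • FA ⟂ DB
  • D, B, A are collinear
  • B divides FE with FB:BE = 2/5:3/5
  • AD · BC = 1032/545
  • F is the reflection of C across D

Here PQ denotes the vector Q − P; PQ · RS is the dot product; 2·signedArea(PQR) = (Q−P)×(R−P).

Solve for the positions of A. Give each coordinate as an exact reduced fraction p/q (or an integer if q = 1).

1. A_x = -57/109  [D, B, A are collinear ∩ FA ⟂ DB]
2. A_y = 1118/109  [D, B, A are collinear ∩ FA ⟂ DB]
   → A = (-57/109, 1118/109)

A = (-57/109, 1118/109)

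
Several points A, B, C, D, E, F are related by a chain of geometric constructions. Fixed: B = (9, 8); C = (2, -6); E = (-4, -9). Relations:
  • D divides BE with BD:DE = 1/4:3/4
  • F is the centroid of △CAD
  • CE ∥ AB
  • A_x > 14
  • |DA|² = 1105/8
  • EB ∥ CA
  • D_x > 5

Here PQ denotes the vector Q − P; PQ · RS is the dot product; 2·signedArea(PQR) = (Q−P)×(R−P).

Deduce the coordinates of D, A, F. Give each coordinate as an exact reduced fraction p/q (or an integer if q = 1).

1. D_x = 23/4  [D divides BE with BD:DE = 1/4:3/4]
2. D_y = 15/4  [D divides BE with BD:DE = 1/4:3/4]
   → D = (23/4, 15/4)
3. A_x = 15  [CE ∥ AB ∩ EB ∥ CA]
4. A_y = 11  [CE ∥ AB ∩ EB ∥ CA]
   → A = (15, 11)
5. F_x = 91/12  [F is the centroid of △CAD]
6. F_y = 35/12  [F is the centroid of △CAD]
   → F = (91/12, 35/12)

A = (15, 11)
D = (23/4, 15/4)
F = (91/12, 35/12)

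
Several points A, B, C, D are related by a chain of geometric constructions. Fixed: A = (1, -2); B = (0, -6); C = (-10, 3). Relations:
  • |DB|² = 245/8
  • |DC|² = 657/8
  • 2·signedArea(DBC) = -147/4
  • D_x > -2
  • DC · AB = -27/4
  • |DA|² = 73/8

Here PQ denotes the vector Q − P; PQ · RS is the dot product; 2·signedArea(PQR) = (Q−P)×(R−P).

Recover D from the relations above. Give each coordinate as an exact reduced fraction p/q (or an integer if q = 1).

D = (-7/4, -3/4)

1. D_x = -7/4  [DC · AB = -27/4 ∩ 2·signedArea(DBC) = -147/4]
2. D_y = -3/4  [DC · AB = -27/4 ∩ 2·signedArea(DBC) = -147/4]
   → D = (-7/4, -3/4)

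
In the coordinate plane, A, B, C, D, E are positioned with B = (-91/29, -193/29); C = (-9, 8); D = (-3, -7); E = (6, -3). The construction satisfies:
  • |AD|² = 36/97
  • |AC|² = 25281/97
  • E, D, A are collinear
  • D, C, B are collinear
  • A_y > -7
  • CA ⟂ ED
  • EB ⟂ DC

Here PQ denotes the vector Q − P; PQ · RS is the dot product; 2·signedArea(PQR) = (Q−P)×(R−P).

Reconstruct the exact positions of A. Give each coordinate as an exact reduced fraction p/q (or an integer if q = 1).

A = (-237/97, -655/97)

1. A_x = -237/97  [E, D, A are collinear ∩ CA ⟂ ED]
2. A_y = -655/97  [E, D, A are collinear ∩ CA ⟂ ED]
   → A = (-237/97, -655/97)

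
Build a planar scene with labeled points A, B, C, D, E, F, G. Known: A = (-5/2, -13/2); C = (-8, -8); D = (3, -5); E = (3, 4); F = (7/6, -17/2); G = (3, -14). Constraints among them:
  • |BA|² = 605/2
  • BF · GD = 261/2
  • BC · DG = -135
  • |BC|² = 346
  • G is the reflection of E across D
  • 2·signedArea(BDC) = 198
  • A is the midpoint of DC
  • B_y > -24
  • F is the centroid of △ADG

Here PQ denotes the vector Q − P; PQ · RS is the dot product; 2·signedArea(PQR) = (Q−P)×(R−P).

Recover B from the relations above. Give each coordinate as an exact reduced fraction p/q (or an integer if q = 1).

B = (3, -23)

1. B_x = 3  [2·signedArea(BDC) = 198 ∩ BC · DG = -135]
2. B_y = -23  [2·signedArea(BDC) = 198 ∩ BC · DG = -135]
   → B = (3, -23)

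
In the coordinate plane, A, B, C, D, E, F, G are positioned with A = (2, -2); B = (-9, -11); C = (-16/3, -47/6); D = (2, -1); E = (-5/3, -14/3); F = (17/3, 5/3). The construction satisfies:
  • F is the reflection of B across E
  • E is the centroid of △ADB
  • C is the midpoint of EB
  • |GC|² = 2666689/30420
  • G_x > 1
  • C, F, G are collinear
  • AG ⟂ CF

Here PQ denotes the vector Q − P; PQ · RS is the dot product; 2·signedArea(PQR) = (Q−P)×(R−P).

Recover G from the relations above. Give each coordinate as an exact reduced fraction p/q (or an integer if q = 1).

G = (1481/845, -1448/845)

1. G_x = 1481/845  [C, F, G are collinear ∩ AG ⟂ CF]
2. G_y = -1448/845  [C, F, G are collinear ∩ AG ⟂ CF]
   → G = (1481/845, -1448/845)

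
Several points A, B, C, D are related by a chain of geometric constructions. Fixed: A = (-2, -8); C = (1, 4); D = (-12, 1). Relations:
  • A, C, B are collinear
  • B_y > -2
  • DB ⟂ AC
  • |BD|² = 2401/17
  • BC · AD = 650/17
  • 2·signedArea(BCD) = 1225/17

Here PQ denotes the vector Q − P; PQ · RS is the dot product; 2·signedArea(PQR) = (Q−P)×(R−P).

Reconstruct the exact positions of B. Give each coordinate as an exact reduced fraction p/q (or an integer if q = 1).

1. B_x = -8/17  [A, C, B are collinear ∩ DB ⟂ AC]
2. B_y = -32/17  [A, C, B are collinear ∩ DB ⟂ AC]
   → B = (-8/17, -32/17)

B = (-8/17, -32/17)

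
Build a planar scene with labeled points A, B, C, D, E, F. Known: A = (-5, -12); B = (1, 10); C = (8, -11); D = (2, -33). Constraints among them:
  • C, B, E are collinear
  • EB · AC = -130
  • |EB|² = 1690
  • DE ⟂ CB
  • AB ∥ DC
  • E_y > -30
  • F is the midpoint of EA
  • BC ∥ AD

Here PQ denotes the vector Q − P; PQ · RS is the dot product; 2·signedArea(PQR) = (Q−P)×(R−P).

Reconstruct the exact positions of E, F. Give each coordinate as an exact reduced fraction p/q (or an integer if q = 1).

E = (14, -29)
F = (9/2, -41/2)

1. E_x = 14  [C, B, E are collinear ∩ DE ⟂ CB]
2. E_y = -29  [C, B, E are collinear ∩ DE ⟂ CB]
   → E = (14, -29)
3. F_x = 9/2  [F is the midpoint of EA]
4. F_y = -41/2  [F is the midpoint of EA]
   → F = (9/2, -41/2)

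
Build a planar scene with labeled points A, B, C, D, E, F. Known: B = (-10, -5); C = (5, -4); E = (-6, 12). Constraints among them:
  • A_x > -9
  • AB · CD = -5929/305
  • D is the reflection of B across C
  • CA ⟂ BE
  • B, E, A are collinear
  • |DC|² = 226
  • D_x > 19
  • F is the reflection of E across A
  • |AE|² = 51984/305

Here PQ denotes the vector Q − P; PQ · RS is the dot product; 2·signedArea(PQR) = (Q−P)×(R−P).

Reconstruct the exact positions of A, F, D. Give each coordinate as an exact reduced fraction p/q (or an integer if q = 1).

A = (-2742/305, -216/305)
D = (20, -3)
F = (-3654/305, -4092/305)

1. A_x = -2742/305  [B, E, A are collinear ∩ CA ⟂ BE]
2. A_y = -216/305  [B, E, A are collinear ∩ CA ⟂ BE]
   → A = (-2742/305, -216/305)
3. F_x = -3654/305  [F is the reflection of E across A]
4. F_y = -4092/305  [F is the reflection of E across A]
   → F = (-3654/305, -4092/305)
5. D_x = 20  [D is the reflection of B across C]
6. D_y = -3  [D is the reflection of B across C]
   → D = (20, -3)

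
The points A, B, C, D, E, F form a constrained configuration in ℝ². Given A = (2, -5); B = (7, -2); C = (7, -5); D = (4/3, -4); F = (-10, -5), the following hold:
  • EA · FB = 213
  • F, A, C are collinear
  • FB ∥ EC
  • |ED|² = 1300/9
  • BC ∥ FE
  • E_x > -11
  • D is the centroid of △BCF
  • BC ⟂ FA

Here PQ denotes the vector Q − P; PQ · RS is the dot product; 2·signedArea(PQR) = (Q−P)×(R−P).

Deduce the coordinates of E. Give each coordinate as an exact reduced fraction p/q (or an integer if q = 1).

1. E_x = -10  [FB ∥ EC ∩ BC ∥ FE]
2. E_y = -8  [FB ∥ EC ∩ BC ∥ FE]
   → E = (-10, -8)

E = (-10, -8)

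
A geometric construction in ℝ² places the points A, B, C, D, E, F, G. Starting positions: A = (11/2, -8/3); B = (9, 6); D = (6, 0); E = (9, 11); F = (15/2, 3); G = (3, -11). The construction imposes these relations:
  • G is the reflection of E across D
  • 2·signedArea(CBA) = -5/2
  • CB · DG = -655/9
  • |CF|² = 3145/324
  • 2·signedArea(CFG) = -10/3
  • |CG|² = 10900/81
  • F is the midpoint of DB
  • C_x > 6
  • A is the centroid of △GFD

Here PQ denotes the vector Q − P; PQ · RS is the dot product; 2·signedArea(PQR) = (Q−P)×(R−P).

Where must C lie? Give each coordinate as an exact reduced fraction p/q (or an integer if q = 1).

C = (19/3, 1/9)

1. C_x = 19/3  [2·signedArea(CBA) = -5/2 ∩ 2·signedArea(CFG) = -10/3]
2. C_y = 1/9  [2·signedArea(CBA) = -5/2 ∩ 2·signedArea(CFG) = -10/3]
   → C = (19/3, 1/9)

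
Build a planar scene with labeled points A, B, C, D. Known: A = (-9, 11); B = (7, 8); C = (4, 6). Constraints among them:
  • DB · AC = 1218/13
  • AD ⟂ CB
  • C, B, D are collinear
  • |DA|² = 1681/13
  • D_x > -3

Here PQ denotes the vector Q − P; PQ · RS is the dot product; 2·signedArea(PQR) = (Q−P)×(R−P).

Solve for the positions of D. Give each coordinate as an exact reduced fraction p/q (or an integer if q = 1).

D = (-35/13, 20/13)

1. D_x = -35/13  [C, B, D are collinear ∩ AD ⟂ CB]
2. D_y = 20/13  [C, B, D are collinear ∩ AD ⟂ CB]
   → D = (-35/13, 20/13)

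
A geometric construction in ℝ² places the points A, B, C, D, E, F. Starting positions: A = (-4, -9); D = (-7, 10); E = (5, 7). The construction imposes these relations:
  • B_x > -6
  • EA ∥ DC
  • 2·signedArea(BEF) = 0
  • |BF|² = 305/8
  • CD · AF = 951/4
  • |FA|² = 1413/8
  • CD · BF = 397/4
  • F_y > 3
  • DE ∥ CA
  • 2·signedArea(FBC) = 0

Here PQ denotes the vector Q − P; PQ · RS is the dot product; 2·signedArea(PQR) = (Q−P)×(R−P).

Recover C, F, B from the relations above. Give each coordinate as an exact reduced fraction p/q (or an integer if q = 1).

B = (-11/2, 1/2)
C = (-16, -6)
F = (-1/4, 15/4)

1. C_x = -16  [DE ∥ CA ∩ EA ∥ DC]
2. C_y = -6  [DE ∥ CA ∩ EA ∥ DC]
   → C = (-16, -6)
3. F_x = -1/4  [line 9·x + 16·y + -231/4 = 0 ∩ |FA|² = 1413/8]
4. F_y = 15/4  [line 9·x + 16·y + -231/4 = 0 ∩ |FA|² = 1413/8]
   → F = (-1/4, 15/4)
5. B_x = -11/2  [2·signedArea(FBC) = 0 ∩ CD · BF = 397/4]
6. B_y = 1/2  [2·signedArea(FBC) = 0 ∩ CD · BF = 397/4]
   → B = (-11/2, 1/2)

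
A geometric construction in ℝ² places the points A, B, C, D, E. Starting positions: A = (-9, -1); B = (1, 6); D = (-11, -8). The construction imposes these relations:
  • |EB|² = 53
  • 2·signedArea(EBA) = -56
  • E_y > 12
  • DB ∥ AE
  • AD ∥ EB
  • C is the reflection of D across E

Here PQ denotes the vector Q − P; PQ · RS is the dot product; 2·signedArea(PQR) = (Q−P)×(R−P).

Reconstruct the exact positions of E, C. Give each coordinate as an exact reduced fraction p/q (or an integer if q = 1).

1. E_x = 3  [AD ∥ EB ∩ DB ∥ AE]
2. E_y = 13  [AD ∥ EB ∩ DB ∥ AE]
   → E = (3, 13)
3. C_x = 17  [C is the reflection of D across E]
4. C_y = 34  [C is the reflection of D across E]
   → C = (17, 34)

C = (17, 34)
E = (3, 13)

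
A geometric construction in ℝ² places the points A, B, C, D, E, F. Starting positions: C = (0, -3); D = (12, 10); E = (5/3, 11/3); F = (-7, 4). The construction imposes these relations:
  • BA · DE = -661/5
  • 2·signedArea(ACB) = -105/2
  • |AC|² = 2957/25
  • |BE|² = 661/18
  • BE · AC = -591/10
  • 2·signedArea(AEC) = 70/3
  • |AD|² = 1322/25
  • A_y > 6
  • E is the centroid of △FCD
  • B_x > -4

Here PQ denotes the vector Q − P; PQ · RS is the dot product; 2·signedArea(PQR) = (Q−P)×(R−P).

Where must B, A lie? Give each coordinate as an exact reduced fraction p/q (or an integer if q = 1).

A = (29/5, 31/5)
B = (-7/2, 1/2)

1. A_x = 29/5  [line 20/3·x + -5/3·y + -85/3 = 0 ∩ |AC|² = 2957/25]
2. A_y = 31/5  [line 20/3·x + -5/3·y + -85/3 = 0 ∩ |AC|² = 2957/25]
   → A = (29/5, 31/5)
3. B_x = -7/2  [BA · DE = -661/5 ∩ BE · AC = -591/10]
4. B_y = 1/2  [BA · DE = -661/5 ∩ BE · AC = -591/10]
   → B = (-7/2, 1/2)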